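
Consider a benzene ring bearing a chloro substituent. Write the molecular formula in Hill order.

Atom tally by fragment:
  benzene ring core → C:6 H:6
  (− 1 ring H displaced by substituents)
  + Cl → Cl:1
Element totals:
  C: 6
  H: 5
  Cl: 1

C6H5Cl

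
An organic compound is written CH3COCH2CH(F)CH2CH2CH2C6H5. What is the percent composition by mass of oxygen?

Atom tally by fragment:
  CH3COCH2 → C:3 H:5 O:1
  CH(F) → C:1 H:1 F:1
  CH2 → C:1 H:2
  CH2 → C:1 H:2
  CH2C6H5 → C:7 H:7
Element totals:
  C: 13
  H: 17
  F: 1
  O: 1
Molecular formula: C13H17FO.
Molar mass = 208.276 g/mol.
Mass from O: 1 × 15.999 = 15.999 g/mol.
%O = 15.999 / 208.276 × 100 = 7.68%.

7.68%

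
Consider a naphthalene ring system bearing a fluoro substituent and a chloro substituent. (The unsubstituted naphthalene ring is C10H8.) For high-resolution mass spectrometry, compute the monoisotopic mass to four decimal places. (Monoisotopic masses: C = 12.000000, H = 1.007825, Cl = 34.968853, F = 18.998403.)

180.0142

Atom tally by fragment:
  naphthalene ring system core → C:10 H:8
  (− 2 ring H displaced by substituents)
  + F → F:1
  + Cl → Cl:1
Element totals:
  C: 10
  H: 6
  Cl: 1
  F: 1
Molecular formula: C10H6ClF.
  M = 10(12.0) + 6(1.007825) + 34.968853 + 18.998403
    = 120.000000 + 6.046950 + 34.968853 + 18.998403 = 180.014206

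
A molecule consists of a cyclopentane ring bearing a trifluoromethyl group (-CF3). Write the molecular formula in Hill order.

Atom tally by fragment:
  cyclopentane ring core → C:5 H:10
  (− 1 ring H displaced by substituents)
  + CF3 → C:1 F:3
Element totals:
  C: 6
  H: 9
  F: 3

C6H9F3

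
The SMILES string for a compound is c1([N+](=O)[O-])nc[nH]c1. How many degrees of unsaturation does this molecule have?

4

Atom tally by fragment:
  imidazole ring core → C:3 H:4 N:2
  (− 1 ring H displaced by substituents)
  + NO2 → N:1 O:2
Element totals:
  C: 3
  H: 3
  N: 3
  O: 2
Molecular formula: C3H3N3O2.
DoU = (2C + 2 + N − H − X) / 2 = (2·3 + 2 + 3 − 3 − 0) / 2 = 4.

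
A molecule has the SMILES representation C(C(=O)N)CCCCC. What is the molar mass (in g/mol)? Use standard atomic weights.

129.20 g/mol

Atom tally by fragment:
  H2NOCCH2 → C:2 H:4 O:1 N:1
  CH2 → C:1 H:2
  CH2 → C:1 H:2
  CH2 → C:1 H:2
  CH2 → C:1 H:2
  CH3 → C:1 H:3
Element totals:
  C: 7
  H: 15
  N: 1
  O: 1
Molecular formula: C7H15NO.
  M = 7(12.011) + 15(1.008) + 14.007 + 15.999
    = 84.077 + 15.120 + 14.007 + 15.999 = 129.203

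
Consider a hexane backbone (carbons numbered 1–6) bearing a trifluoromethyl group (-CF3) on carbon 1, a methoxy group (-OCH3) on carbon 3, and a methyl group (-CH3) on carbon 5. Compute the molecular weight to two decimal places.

198.23 g/mol

Atom tally by fragment:
  F3CCH2 → C:2 H:2 F:3
  CH2 → C:1 H:2
  CH(OCH3) → C:2 H:4 O:1
  CH2 → C:1 H:2
  CH(CH3) → C:2 H:4
  CH3 → C:1 H:3
Element totals:
  C: 9
  H: 17
  F: 3
  O: 1
Molecular formula: C9H17F3O.
  M = 9(12.011) + 17(1.008) + 3(18.998) + 15.999
    = 108.099 + 17.136 + 56.994 + 15.999 = 198.228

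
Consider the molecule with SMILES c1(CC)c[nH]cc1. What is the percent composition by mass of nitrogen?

14.72%

Atom tally by fragment:
  pyrrole ring core → C:4 H:5 N:1
  (− 1 ring H displaced by substituents)
  + C2H5 → C:2 H:5
Element totals:
  C: 6
  H: 9
  N: 1
Molecular formula: C6H9N.
Molar mass = 95.145 g/mol.
Mass from N: 1 × 14.007 = 14.007 g/mol.
%N = 14.007 / 95.145 × 100 = 14.72%.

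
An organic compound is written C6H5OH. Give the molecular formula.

Atom tally by fragment:
  benzene ring core → C:6 H:6
  (− 1 ring H displaced by substituents)
  + OH → O:1 H:1
Element totals:
  C: 6
  H: 6
  O: 1

C6H6O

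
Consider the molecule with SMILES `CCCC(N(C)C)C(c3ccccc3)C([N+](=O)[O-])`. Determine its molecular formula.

C14H22N2O2

Atom tally by fragment:
  CH3 → C:1 H:3
  CH2 → C:1 H:2
  CH2 → C:1 H:2
  CH(N(CH3)2) → C:3 H:7 N:1
  CH(C6H5) → C:7 H:6
  CH2NO2 → C:1 H:2 N:1 O:2
Element totals:
  C: 14
  H: 22
  N: 2
  O: 2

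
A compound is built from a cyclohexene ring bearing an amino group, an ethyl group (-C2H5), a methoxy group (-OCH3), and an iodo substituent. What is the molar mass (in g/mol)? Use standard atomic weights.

Atom tally by fragment:
  cyclohexene ring core → C:6 H:10
  (− 4 ring H displaced by substituents)
  + NH2 → N:1 H:2
  + C2H5 → C:2 H:5
  + OCH3 → C:1 H:3 O:1
  + I → I:1
Element totals:
  C: 9
  H: 16
  I: 1
  N: 1
  O: 1
Molecular formula: C9H16INO.
  M = 9(12.011) + 16(1.008) + 126.904 + 14.007 + 15.999
    = 108.099 + 16.128 + 126.904 + 14.007 + 15.999 = 281.137

281.14 g/mol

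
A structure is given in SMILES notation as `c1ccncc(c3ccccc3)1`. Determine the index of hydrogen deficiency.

Atom tally by fragment:
  pyridine ring core → C:5 H:5 N:1
  (− 1 ring H displaced by substituents)
  + C6H5 → C:6 H:5
Element totals:
  C: 11
  H: 9
  N: 1
Molecular formula: C11H9N.
DoU = (2C + 2 + N − H − X) / 2 = (2·11 + 2 + 1 − 9 − 0) / 2 = 8.

8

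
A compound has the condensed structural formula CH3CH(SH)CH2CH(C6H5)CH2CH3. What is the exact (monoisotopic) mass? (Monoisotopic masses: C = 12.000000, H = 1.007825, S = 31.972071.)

194.1129

Element totals:
  C: 12
  H: 18
  S: 1
Molecular formula: C12H18S.
  M = 12(12.0) + 18(1.007825) + 31.972071
    = 144.000000 + 18.140850 + 31.972071 = 194.112921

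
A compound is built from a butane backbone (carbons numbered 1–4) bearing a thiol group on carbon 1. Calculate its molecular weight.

90.18 g/mol

Atom tally by fragment:
  HSCH2 → C:1 H:3 S:1
  CH2 → C:1 H:2
  CH2 → C:1 H:2
  CH3 → C:1 H:3
Element totals:
  C: 4
  H: 10
  S: 1
Molecular formula: C4H10S.
  M = 4(12.011) + 10(1.008) + 32.06
    = 48.044 + 10.080 + 32.060 = 90.184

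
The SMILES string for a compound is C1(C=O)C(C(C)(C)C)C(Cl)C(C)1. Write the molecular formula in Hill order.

Atom tally by fragment:
  cyclobutane ring core → C:4 H:8
  (− 4 ring H displaced by substituents)
  + CHO → C:1 H:1 O:1
  + C(CH3)3 → C:4 H:9
  + Cl → Cl:1
  + CH3 → C:1 H:3
Element totals:
  C: 10
  H: 17
  Cl: 1
  O: 1

C10H17ClO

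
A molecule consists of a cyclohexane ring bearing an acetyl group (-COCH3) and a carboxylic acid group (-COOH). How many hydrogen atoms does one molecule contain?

Atom tally by fragment:
  cyclohexane ring core → C:6 H:12
  (− 2 ring H displaced by substituents)
  + COCH3 → C:2 H:3 O:1
  + COOH → C:1 H:1 O:2
Element totals:
  C: 9
  H: 14
  O: 3

14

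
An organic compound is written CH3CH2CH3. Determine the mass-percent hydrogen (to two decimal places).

Element totals:
  C: 3
  H: 8
Molecular formula: C3H8.
Molar mass = 44.097 g/mol.
Mass from H: 8 × 1.008 = 8.064 g/mol.
%H = 8.064 / 44.097 × 100 = 18.29%.

18.29%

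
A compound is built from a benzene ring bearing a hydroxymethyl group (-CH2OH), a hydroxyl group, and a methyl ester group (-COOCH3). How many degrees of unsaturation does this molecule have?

5

Atom tally by fragment:
  benzene ring core → C:6 H:6
  (− 3 ring H displaced by substituents)
  + CH2OH → C:1 H:3 O:1
  + OH → O:1 H:1
  + COOCH3 → C:2 H:3 O:2
Element totals:
  C: 9
  H: 10
  O: 4
Molecular formula: C9H10O4.
DoU = (2C + 2 + N − H − X) / 2 = (2·9 + 2 + 0 − 10 − 0) / 2 = 5.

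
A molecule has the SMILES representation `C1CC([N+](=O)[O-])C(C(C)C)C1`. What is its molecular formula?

C8H15NO2

Atom tally by fragment:
  cyclopentane ring core → C:5 H:10
  (− 2 ring H displaced by substituents)
  + NO2 → N:1 O:2
  + CH(CH3)2 → C:3 H:7
Element totals:
  C: 8
  H: 15
  N: 1
  O: 2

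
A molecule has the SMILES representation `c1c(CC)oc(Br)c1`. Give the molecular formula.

Atom tally by fragment:
  furan ring core → C:4 H:4 O:1
  (− 2 ring H displaced by substituents)
  + C2H5 → C:2 H:5
  + Br → Br:1
Element totals:
  C: 6
  H: 7
  Br: 1
  O: 1

C6H7BrO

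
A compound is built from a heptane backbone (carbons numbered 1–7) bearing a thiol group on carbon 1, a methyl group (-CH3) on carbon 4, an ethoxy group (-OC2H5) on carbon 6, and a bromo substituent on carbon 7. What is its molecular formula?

C10H21BrOS

Atom tally by fragment:
  HSCH2 → C:1 H:3 S:1
  CH2 → C:1 H:2
  CH2 → C:1 H:2
  CH(CH3) → C:2 H:4
  CH2 → C:1 H:2
  CH(OC2H5) → C:3 H:6 O:1
  CH2Br → C:1 H:2 Br:1
Element totals:
  C: 10
  H: 21
  Br: 1
  O: 1
  S: 1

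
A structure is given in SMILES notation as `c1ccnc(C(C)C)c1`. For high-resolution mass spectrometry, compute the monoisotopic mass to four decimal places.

Atom tally by fragment:
  pyridine ring core → C:5 H:5 N:1
  (− 1 ring H displaced by substituents)
  + CH(CH3)2 → C:3 H:7
Element totals:
  C: 8
  H: 11
  N: 1
Molecular formula: C8H11N.
  M = 8(12.0) + 11(1.007825) + 14.003074
    = 96.000000 + 11.086075 + 14.003074 = 121.089149

121.0891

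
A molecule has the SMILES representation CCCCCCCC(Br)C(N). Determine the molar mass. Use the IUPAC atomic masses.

Atom tally by fragment:
  CH3 → C:1 H:3
  CH2 → C:1 H:2
  CH2 → C:1 H:2
  CH2 → C:1 H:2
  CH2 → C:1 H:2
  CH2 → C:1 H:2
  CH2 → C:1 H:2
  CH(Br) → C:1 H:1 Br:1
  CH2NH2 → C:1 H:4 N:1
Element totals:
  C: 9
  H: 20
  Br: 1
  N: 1
Molecular formula: C9H20BrN.
  M = 9(12.011) + 20(1.008) + 79.904 + 14.007
    = 108.099 + 20.160 + 79.904 + 14.007 = 222.170

222.17 g/mol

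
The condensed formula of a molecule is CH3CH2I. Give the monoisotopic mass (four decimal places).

Atom tally by fragment:
  CH3 → C:1 H:3
  CH2I → C:1 H:2 I:1
Element totals:
  C: 2
  H: 5
  I: 1
Molecular formula: C2H5I.
  M = 2(12.0) + 5(1.007825) + 126.904472
    = 24.000000 + 5.039125 + 126.904472 = 155.943597

155.9436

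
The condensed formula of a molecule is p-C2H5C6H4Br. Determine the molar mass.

185.06 g/mol

Atom tally by fragment:
  benzene ring core → C:6 H:6
  (− 2 ring H displaced by substituents)
  + C2H5 → C:2 H:5
  + Br → Br:1
Element totals:
  C: 8
  H: 9
  Br: 1
Molecular formula: C8H9Br.
  M = 8(12.011) + 9(1.008) + 79.904
    = 96.088 + 9.072 + 79.904 = 185.064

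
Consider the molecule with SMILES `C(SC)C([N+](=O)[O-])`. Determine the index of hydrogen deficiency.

Atom tally by fragment:
  CH3SCH2 → C:2 H:5 S:1
  CH2NO2 → C:1 H:2 N:1 O:2
Element totals:
  C: 3
  H: 7
  N: 1
  O: 2
  S: 1
Molecular formula: C3H7NO2S.
DoU = (2C + 2 + N − H − X) / 2 = (2·3 + 2 + 1 − 7 − 0) / 2 = 1.

1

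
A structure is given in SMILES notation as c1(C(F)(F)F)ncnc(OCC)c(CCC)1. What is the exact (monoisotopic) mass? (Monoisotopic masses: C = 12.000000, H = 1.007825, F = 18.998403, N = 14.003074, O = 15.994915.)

234.0980

Atom tally by fragment:
  pyrimidine ring core → C:4 H:4 N:2
  (− 3 ring H displaced by substituents)
  + CF3 → C:1 F:3
  + OC2H5 → C:2 H:5 O:1
  + CH2CH2CH3 → C:3 H:7
Element totals:
  C: 10
  H: 13
  F: 3
  N: 2
  O: 1
Molecular formula: C10H13F3N2O.
  M = 10(12.0) + 13(1.007825) + 3(18.998403) + 2(14.003074) + 15.994915
    = 120.000000 + 13.101725 + 56.995209 + 28.006148 + 15.994915 = 234.097997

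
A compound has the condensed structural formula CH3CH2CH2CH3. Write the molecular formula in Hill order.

Atom tally by fragment:
  CH3 → C:1 H:3
  CH2 → C:1 H:2
  CH2 → C:1 H:2
  CH3 → C:1 H:3
Element totals:
  C: 4
  H: 10

C4H10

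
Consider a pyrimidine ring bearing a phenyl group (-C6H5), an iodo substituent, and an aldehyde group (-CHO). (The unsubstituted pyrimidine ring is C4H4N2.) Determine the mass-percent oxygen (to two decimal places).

5.16%

Atom tally by fragment:
  pyrimidine ring core → C:4 H:4 N:2
  (− 3 ring H displaced by substituents)
  + C6H5 → C:6 H:5
  + I → I:1
  + CHO → C:1 H:1 O:1
Element totals:
  C: 11
  H: 7
  I: 1
  N: 2
  O: 1
Molecular formula: C11H7IN2O.
Molar mass = 310.094 g/mol.
Mass from O: 1 × 15.999 = 15.999 g/mol.
%O = 15.999 / 310.094 × 100 = 5.16%.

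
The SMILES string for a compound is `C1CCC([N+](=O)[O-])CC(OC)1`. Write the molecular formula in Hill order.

Atom tally by fragment:
  cyclohexane ring core → C:6 H:12
  (− 2 ring H displaced by substituents)
  + NO2 → N:1 O:2
  + OCH3 → C:1 H:3 O:1
Element totals:
  C: 7
  H: 13
  N: 1
  O: 3

C7H13NO3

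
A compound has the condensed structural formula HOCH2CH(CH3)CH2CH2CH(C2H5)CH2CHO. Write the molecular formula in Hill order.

C10H20O2

Atom tally by fragment:
  HOCH2 → C:1 H:3 O:1
  CH(CH3) → C:2 H:4
  CH2 → C:1 H:2
  CH2 → C:1 H:2
  CH(C2H5) → C:3 H:6
  CH2CHO → C:2 H:3 O:1
Element totals:
  C: 10
  H: 20
  O: 2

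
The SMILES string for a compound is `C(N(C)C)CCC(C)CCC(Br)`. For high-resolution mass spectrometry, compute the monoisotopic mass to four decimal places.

235.0936

Atom tally by fragment:
  (CH3)2NCH2 → C:3 H:8 N:1
  CH2 → C:1 H:2
  CH2 → C:1 H:2
  CH(CH3) → C:2 H:4
  CH2 → C:1 H:2
  CH2 → C:1 H:2
  CH2Br → C:1 H:2 Br:1
Element totals:
  C: 10
  H: 22
  Br: 1
  N: 1
Molecular formula: C10H22BrN.
  M = 10(12.0) + 22(1.007825) + 78.918338 + 14.003074
    = 120.000000 + 22.172150 + 78.918338 + 14.003074 = 235.093562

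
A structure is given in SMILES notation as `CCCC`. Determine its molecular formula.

C4H10

Atom tally by fragment:
  CH3 → C:1 H:3
  CH2 → C:1 H:2
  CH2 → C:1 H:2
  CH3 → C:1 H:3
Element totals:
  C: 4
  H: 10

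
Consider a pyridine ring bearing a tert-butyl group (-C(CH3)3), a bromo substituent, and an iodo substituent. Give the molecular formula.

C9H11BrIN

Atom tally by fragment:
  pyridine ring core → C:5 H:5 N:1
  (− 3 ring H displaced by substituents)
  + C(CH3)3 → C:4 H:9
  + Br → Br:1
  + I → I:1
Element totals:
  C: 9
  H: 11
  Br: 1
  I: 1
  N: 1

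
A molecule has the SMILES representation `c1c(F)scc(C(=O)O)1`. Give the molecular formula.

C5H3FO2S

Atom tally by fragment:
  thiophene ring core → C:4 H:4 S:1
  (− 2 ring H displaced by substituents)
  + F → F:1
  + COOH → C:1 H:1 O:2
Element totals:
  C: 5
  H: 3
  F: 1
  O: 2
  S: 1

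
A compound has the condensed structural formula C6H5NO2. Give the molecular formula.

C6H5NO2

Element totals:
  C: 6
  H: 5
  N: 1
  O: 2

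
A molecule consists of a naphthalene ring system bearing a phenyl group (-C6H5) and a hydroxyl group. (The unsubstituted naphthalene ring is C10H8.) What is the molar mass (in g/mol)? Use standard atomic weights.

220.27 g/mol

Atom tally by fragment:
  naphthalene ring system core → C:10 H:8
  (− 2 ring H displaced by substituents)
  + C6H5 → C:6 H:5
  + OH → O:1 H:1
Element totals:
  C: 16
  H: 12
  O: 1
Molecular formula: C16H12O.
  M = 16(12.011) + 12(1.008) + 15.999
    = 192.176 + 12.096 + 15.999 = 220.271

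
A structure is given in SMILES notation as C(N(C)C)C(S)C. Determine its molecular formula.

Atom tally by fragment:
  (CH3)2NCH2 → C:3 H:8 N:1
  CH(SH) → C:1 H:2 S:1
  CH3 → C:1 H:3
Element totals:
  C: 5
  H: 13
  N: 1
  S: 1

C5H13NS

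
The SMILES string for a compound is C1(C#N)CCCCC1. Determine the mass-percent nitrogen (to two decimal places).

Atom tally by fragment:
  cyclohexane ring core → C:6 H:12
  (− 1 ring H displaced by substituents)
  + CN → C:1 N:1
Element totals:
  C: 7
  H: 11
  N: 1
Molecular formula: C7H11N.
Molar mass = 109.172 g/mol.
Mass from N: 1 × 14.007 = 14.007 g/mol.
%N = 14.007 / 109.172 × 100 = 12.83%.

12.83%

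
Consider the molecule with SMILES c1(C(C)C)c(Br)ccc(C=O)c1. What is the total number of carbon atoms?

10

Atom tally by fragment:
  benzene ring core → C:6 H:6
  (− 3 ring H displaced by substituents)
  + CH(CH3)2 → C:3 H:7
  + Br → Br:1
  + CHO → C:1 H:1 O:1
Element totals:
  C: 10
  H: 11
  Br: 1
  O: 1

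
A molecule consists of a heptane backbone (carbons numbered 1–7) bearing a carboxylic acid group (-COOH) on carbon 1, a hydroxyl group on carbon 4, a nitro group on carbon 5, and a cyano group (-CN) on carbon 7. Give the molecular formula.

C9H14N2O5

Atom tally by fragment:
  HOOCCH2 → C:2 H:3 O:2
  CH2 → C:1 H:2
  CH2 → C:1 H:2
  CH(OH) → C:1 H:2 O:1
  CH(NO2) → C:1 H:1 N:1 O:2
  CH2 → C:1 H:2
  CH2CN → C:2 H:2 N:1
Element totals:
  C: 9
  H: 14
  N: 2
  O: 5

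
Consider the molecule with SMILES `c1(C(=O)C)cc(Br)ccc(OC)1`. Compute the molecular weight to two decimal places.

229.07 g/mol

Atom tally by fragment:
  benzene ring core → C:6 H:6
  (− 3 ring H displaced by substituents)
  + COCH3 → C:2 H:3 O:1
  + Br → Br:1
  + OCH3 → C:1 H:3 O:1
Element totals:
  C: 9
  H: 9
  Br: 1
  O: 2
Molecular formula: C9H9BrO2.
  M = 9(12.011) + 9(1.008) + 79.904 + 2(15.999)
    = 108.099 + 9.072 + 79.904 + 31.998 = 229.073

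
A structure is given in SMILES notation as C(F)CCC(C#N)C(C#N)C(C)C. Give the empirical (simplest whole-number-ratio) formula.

Atom tally by fragment:
  FCH2 → C:1 H:2 F:1
  CH2 → C:1 H:2
  CH2 → C:1 H:2
  CH(CN) → C:2 H:1 N:1
  CH(CN) → C:2 H:1 N:1
  CH(CH3) → C:2 H:4
  CH3 → C:1 H:3
Element totals:
  C: 10
  H: 15
  F: 1
  N: 2
Molecular formula: C10H15FN2.
gcd of subscripts (10, 1, 15, 2) = 1, so the empirical formula equals the molecular formula.

C10H15FN2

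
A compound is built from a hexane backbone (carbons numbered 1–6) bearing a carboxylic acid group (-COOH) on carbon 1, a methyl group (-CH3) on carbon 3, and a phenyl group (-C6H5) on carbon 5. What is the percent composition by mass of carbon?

76.33%

Atom tally by fragment:
  HOOCCH2 → C:2 H:3 O:2
  CH2 → C:1 H:2
  CH(CH3) → C:2 H:4
  CH2 → C:1 H:2
  CH(C6H5) → C:7 H:6
  CH3 → C:1 H:3
Element totals:
  C: 14
  H: 20
  O: 2
Molecular formula: C14H20O2.
Molar mass = 220.312 g/mol.
Mass from C: 14 × 12.011 = 168.154 g/mol.
%C = 168.154 / 220.312 × 100 = 76.33%.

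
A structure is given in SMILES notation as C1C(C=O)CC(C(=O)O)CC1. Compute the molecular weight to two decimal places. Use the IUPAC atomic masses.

Atom tally by fragment:
  cyclohexane ring core → C:6 H:12
  (− 2 ring H displaced by substituents)
  + CHO → C:1 H:1 O:1
  + COOH → C:1 H:1 O:2
Element totals:
  C: 8
  H: 12
  O: 3
Molecular formula: C8H12O3.
  M = 8(12.011) + 12(1.008) + 3(15.999)
    = 96.088 + 12.096 + 47.997 = 156.181

156.18 g/mol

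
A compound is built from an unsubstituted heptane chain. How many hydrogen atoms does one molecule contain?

Atom tally by fragment:
  CH3 → C:1 H:3
  CH2 → C:1 H:2
  CH2 → C:1 H:2
  CH2 → C:1 H:2
  CH2 → C:1 H:2
  CH2 → C:1 H:2
  CH3 → C:1 H:3
Element totals:
  C: 7
  H: 16

16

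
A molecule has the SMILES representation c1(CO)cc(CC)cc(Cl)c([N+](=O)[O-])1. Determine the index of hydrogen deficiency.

5

Atom tally by fragment:
  benzene ring core → C:6 H:6
  (− 4 ring H displaced by substituents)
  + CH2OH → C:1 H:3 O:1
  + C2H5 → C:2 H:5
  + Cl → Cl:1
  + NO2 → N:1 O:2
Element totals:
  C: 9
  H: 10
  Cl: 1
  N: 1
  O: 3
Molecular formula: C9H10ClNO3.
DoU = (2C + 2 + N − H − X) / 2 = (2·9 + 2 + 1 − 10 − 1) / 2 = 5.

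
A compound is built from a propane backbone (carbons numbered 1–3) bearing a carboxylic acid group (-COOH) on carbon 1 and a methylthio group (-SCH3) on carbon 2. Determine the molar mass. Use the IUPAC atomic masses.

134.19 g/mol

Atom tally by fragment:
  HOOCCH2 → C:2 H:3 O:2
  CH(SCH3) → C:2 H:4 S:1
  CH3 → C:1 H:3
Element totals:
  C: 5
  H: 10
  O: 2
  S: 1
Molecular formula: C5H10O2S.
  M = 5(12.011) + 10(1.008) + 2(15.999) + 32.06
    = 60.055 + 10.080 + 31.998 + 32.060 = 134.193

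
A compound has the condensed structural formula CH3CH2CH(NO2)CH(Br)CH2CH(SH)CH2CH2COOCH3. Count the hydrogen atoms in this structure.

18

Element totals:
  C: 10
  H: 18
  Br: 1
  N: 1
  O: 4
  S: 1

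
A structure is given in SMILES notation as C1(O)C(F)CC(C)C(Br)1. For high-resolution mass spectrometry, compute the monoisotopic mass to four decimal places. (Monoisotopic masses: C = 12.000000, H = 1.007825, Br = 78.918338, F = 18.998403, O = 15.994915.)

195.9899

Atom tally by fragment:
  cyclopentane ring core → C:5 H:10
  (− 4 ring H displaced by substituents)
  + OH → O:1 H:1
  + F → F:1
  + CH3 → C:1 H:3
  + Br → Br:1
Element totals:
  C: 6
  H: 10
  Br: 1
  F: 1
  O: 1
Molecular formula: C6H10BrFO.
  M = 6(12.0) + 10(1.007825) + 78.918338 + 18.998403 + 15.994915
    = 72.000000 + 10.078250 + 78.918338 + 18.998403 + 15.994915 = 195.989906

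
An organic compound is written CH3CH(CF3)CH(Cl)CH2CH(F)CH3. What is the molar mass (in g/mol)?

206.61 g/mol

Atom tally by fragment:
  CH3 → C:1 H:3
  CH(CF3) → C:2 H:1 F:3
  CH(Cl) → C:1 H:1 Cl:1
  CH2 → C:1 H:2
  CH(F) → C:1 H:1 F:1
  CH3 → C:1 H:3
Element totals:
  C: 7
  H: 11
  Cl: 1
  F: 4
Molecular formula: C7H11ClF4.
  M = 7(12.011) + 11(1.008) + 35.45 + 4(18.998)
    = 84.077 + 11.088 + 35.450 + 75.992 = 206.607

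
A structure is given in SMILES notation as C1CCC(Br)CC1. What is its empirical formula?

C6H11Br

Atom tally by fragment:
  cyclohexane ring core → C:6 H:12
  (− 1 ring H displaced by substituents)
  + Br → Br:1
Element totals:
  C: 6
  H: 11
  Br: 1
Molecular formula: C6H11Br.
gcd of subscripts (1, 6, 11) = 1, so the empirical formula equals the molecular formula.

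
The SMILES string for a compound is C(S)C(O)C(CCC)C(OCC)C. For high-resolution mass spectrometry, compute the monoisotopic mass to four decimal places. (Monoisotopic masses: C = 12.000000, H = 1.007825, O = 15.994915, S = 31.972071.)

206.1341

Atom tally by fragment:
  HSCH2 → C:1 H:3 S:1
  CH(OH) → C:1 H:2 O:1
  CH(CH2CH2CH3) → C:4 H:8
  CH(OC2H5) → C:3 H:6 O:1
  CH3 → C:1 H:3
Element totals:
  C: 10
  H: 22
  O: 2
  S: 1
Molecular formula: C10H22O2S.
  M = 10(12.0) + 22(1.007825) + 2(15.994915) + 31.972071
    = 120.000000 + 22.172150 + 31.989830 + 31.972071 = 206.134051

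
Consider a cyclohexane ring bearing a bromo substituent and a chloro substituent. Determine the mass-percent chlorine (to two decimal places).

Atom tally by fragment:
  cyclohexane ring core → C:6 H:12
  (− 2 ring H displaced by substituents)
  + Br → Br:1
  + Cl → Cl:1
Element totals:
  C: 6
  H: 10
  Br: 1
  Cl: 1
Molecular formula: C6H10BrCl.
Molar mass = 197.500 g/mol.
Mass from Cl: 1 × 35.45 = 35.450 g/mol.
%Cl = 35.450 / 197.500 × 100 = 17.95%.

17.95%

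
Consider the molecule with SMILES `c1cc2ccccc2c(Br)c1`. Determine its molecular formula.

C10H7Br

Atom tally by fragment:
  naphthalene ring system core → C:10 H:8
  (− 1 ring H displaced by substituents)
  + Br → Br:1
Element totals:
  C: 10
  H: 7
  Br: 1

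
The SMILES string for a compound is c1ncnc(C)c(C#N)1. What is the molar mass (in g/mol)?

Atom tally by fragment:
  pyrimidine ring core → C:4 H:4 N:2
  (− 2 ring H displaced by substituents)
  + CH3 → C:1 H:3
  + CN → C:1 N:1
Element totals:
  C: 6
  H: 5
  N: 3
Molecular formula: C6H5N3.
  M = 6(12.011) + 5(1.008) + 3(14.007)
    = 72.066 + 5.040 + 42.021 = 119.127

119.13 g/mol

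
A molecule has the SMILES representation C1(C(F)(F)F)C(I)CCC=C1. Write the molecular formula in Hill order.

Atom tally by fragment:
  cyclohexene ring core → C:6 H:10
  (− 2 ring H displaced by substituents)
  + CF3 → C:1 F:3
  + I → I:1
Element totals:
  C: 7
  H: 8
  F: 3
  I: 1

C7H8F3I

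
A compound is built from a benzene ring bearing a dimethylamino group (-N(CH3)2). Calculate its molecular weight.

Atom tally by fragment:
  benzene ring core → C:6 H:6
  (− 1 ring H displaced by substituents)
  + N(CH3)2 → N:1 C:2 H:6
Element totals:
  C: 8
  H: 11
  N: 1
Molecular formula: C8H11N.
  M = 8(12.011) + 11(1.008) + 14.007
    = 96.088 + 11.088 + 14.007 = 121.183

121.18 g/mol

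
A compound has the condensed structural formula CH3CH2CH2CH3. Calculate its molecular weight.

Element totals:
  C: 4
  H: 10
Molecular formula: C4H10.
  M = 4(12.011) + 10(1.008)
    = 48.044 + 10.080 = 58.124

58.12 g/mol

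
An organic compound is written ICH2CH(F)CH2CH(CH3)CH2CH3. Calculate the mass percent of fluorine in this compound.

7.78%

Atom tally by fragment:
  ICH2 → C:1 H:2 I:1
  CH(F) → C:1 H:1 F:1
  CH2 → C:1 H:2
  CH(CH3) → C:2 H:4
  CH2 → C:1 H:2
  CH3 → C:1 H:3
Element totals:
  C: 7
  H: 14
  F: 1
  I: 1
Molecular formula: C7H14FI.
Molar mass = 244.091 g/mol.
Mass from F: 1 × 18.998 = 18.998 g/mol.
%F = 18.998 / 244.091 × 100 = 7.78%.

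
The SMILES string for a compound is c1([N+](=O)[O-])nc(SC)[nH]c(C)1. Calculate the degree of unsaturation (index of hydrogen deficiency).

4

Atom tally by fragment:
  imidazole ring core → C:3 H:4 N:2
  (− 3 ring H displaced by substituents)
  + NO2 → N:1 O:2
  + SCH3 → C:1 H:3 S:1
  + CH3 → C:1 H:3
Element totals:
  C: 5
  H: 7
  N: 3
  O: 2
  S: 1
Molecular formula: C5H7N3O2S.
DoU = (2C + 2 + N − H − X) / 2 = (2·5 + 2 + 3 − 7 − 0) / 2 = 4.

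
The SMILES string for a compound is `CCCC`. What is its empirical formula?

Atom tally by fragment:
  CH3 → C:1 H:3
  CH2 → C:1 H:2
  CH2 → C:1 H:2
  CH3 → C:1 H:3
Element totals:
  C: 4
  H: 10
Molecular formula: C4H10.
gcd of subscripts = 2; dividing each by 2:
  C: 4/2 = 2
  H: 10/2 = 5

C2H5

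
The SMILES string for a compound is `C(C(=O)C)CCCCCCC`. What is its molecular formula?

C10H20O

Atom tally by fragment:
  CH3COCH2 → C:3 H:5 O:1
  CH2 → C:1 H:2
  CH2 → C:1 H:2
  CH2 → C:1 H:2
  CH2 → C:1 H:2
  CH2 → C:1 H:2
  CH2 → C:1 H:2
  CH3 → C:1 H:3
Element totals:
  C: 10
  H: 20
  O: 1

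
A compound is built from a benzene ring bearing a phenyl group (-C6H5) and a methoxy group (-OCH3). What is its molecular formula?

C13H12O

Atom tally by fragment:
  benzene ring core → C:6 H:6
  (− 2 ring H displaced by substituents)
  + C6H5 → C:6 H:5
  + OCH3 → C:1 H:3 O:1
Element totals:
  C: 13
  H: 12
  O: 1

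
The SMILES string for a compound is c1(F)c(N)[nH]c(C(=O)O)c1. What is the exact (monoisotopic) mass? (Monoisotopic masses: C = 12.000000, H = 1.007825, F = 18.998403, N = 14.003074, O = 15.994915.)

Atom tally by fragment:
  pyrrole ring core → C:4 H:5 N:1
  (− 3 ring H displaced by substituents)
  + F → F:1
  + NH2 → N:1 H:2
  + COOH → C:1 H:1 O:2
Element totals:
  C: 5
  H: 5
  F: 1
  N: 2
  O: 2
Molecular formula: C5H5FN2O2.
  M = 5(12.0) + 5(1.007825) + 18.998403 + 2(14.003074) + 2(15.994915)
    = 60.000000 + 5.039125 + 18.998403 + 28.006148 + 31.989830 = 144.033506

144.0335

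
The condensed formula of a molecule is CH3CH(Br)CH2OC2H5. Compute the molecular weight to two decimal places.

167.05 g/mol

Atom tally by fragment:
  CH3 → C:1 H:3
  CH(Br) → C:1 H:1 Br:1
  CH2OC2H5 → C:3 H:7 O:1
Element totals:
  C: 5
  H: 11
  Br: 1
  O: 1
Molecular formula: C5H11BrO.
  M = 5(12.011) + 11(1.008) + 79.904 + 15.999
    = 60.055 + 11.088 + 79.904 + 15.999 = 167.046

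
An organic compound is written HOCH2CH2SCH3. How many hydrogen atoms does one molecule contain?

Atom tally by fragment:
  HOCH2 → C:1 H:3 O:1
  CH2SCH3 → C:2 H:5 S:1
Element totals:
  C: 3
  H: 8
  O: 1
  S: 1

8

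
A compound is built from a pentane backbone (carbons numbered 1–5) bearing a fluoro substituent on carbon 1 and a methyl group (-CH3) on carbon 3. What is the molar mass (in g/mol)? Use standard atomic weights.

104.17 g/mol

Atom tally by fragment:
  FCH2 → C:1 H:2 F:1
  CH2 → C:1 H:2
  CH(CH3) → C:2 H:4
  CH2 → C:1 H:2
  CH3 → C:1 H:3
Element totals:
  C: 6
  H: 13
  F: 1
Molecular formula: C6H13F.
  M = 6(12.011) + 13(1.008) + 18.998
    = 72.066 + 13.104 + 18.998 = 104.168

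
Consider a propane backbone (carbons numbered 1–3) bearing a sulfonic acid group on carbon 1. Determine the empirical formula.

C3H8O3S

Atom tally by fragment:
  HO3SCH2 → C:1 H:3 S:1 O:3
  CH2 → C:1 H:2
  CH3 → C:1 H:3
Element totals:
  C: 3
  H: 8
  O: 3
  S: 1
Molecular formula: C3H8O3S.
gcd of subscripts (3, 8, 3, 1) = 1, so the empirical formula equals the molecular formula.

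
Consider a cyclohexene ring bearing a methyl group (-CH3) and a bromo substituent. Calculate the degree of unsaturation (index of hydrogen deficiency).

Atom tally by fragment:
  cyclohexene ring core → C:6 H:10
  (− 2 ring H displaced by substituents)
  + CH3 → C:1 H:3
  + Br → Br:1
Element totals:
  C: 7
  H: 11
  Br: 1
Molecular formula: C7H11Br.
DoU = (2C + 2 + N − H − X) / 2 = (2·7 + 2 + 0 − 11 − 1) / 2 = 2.

2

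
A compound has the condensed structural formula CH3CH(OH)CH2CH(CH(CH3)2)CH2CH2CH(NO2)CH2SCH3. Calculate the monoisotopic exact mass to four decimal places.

Atom tally by fragment:
  CH3 → C:1 H:3
  CH(OH) → C:1 H:2 O:1
  CH2 → C:1 H:2
  CH(CH(CH3)2) → C:4 H:8
  CH2 → C:1 H:2
  CH2 → C:1 H:2
  CH(NO2) → C:1 H:1 N:1 O:2
  CH2SCH3 → C:2 H:5 S:1
Element totals:
  C: 12
  H: 25
  N: 1
  O: 3
  S: 1
Molecular formula: C12H25NO3S.
  M = 12(12.0) + 25(1.007825) + 14.003074 + 3(15.994915) + 31.972071
    = 144.000000 + 25.195625 + 14.003074 + 47.984745 + 31.972071 = 263.155515

263.1555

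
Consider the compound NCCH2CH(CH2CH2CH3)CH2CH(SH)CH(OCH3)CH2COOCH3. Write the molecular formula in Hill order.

Atom tally by fragment:
  NCCH2 → C:2 H:2 N:1
  CH(CH2CH2CH3) → C:4 H:8
  CH2 → C:1 H:2
  CH(SH) → C:1 H:2 S:1
  CH(OCH3) → C:2 H:4 O:1
  CH2COOCH3 → C:3 H:5 O:2
Element totals:
  C: 13
  H: 23
  N: 1
  O: 3
  S: 1

C13H23NO3S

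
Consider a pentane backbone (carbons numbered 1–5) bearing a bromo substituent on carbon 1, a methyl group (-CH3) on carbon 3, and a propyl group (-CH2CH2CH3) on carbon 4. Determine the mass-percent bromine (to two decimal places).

38.57%

Atom tally by fragment:
  BrCH2 → C:1 H:2 Br:1
  CH2 → C:1 H:2
  CH(CH3) → C:2 H:4
  CH(CH2CH2CH3) → C:4 H:8
  CH3 → C:1 H:3
Element totals:
  C: 9
  H: 19
  Br: 1
Molecular formula: C9H19Br.
Molar mass = 207.155 g/mol.
Mass from Br: 1 × 79.904 = 79.904 g/mol.
%Br = 79.904 / 207.155 × 100 = 38.57%.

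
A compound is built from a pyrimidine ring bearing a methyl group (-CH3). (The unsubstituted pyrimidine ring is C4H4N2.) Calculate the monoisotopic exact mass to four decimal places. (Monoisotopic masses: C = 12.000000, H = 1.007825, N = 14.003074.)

94.0531

Atom tally by fragment:
  pyrimidine ring core → C:4 H:4 N:2
  (− 1 ring H displaced by substituents)
  + CH3 → C:1 H:3
Element totals:
  C: 5
  H: 6
  N: 2
Molecular formula: C5H6N2.
  M = 5(12.0) + 6(1.007825) + 2(14.003074)
    = 60.000000 + 6.046950 + 28.006148 = 94.053098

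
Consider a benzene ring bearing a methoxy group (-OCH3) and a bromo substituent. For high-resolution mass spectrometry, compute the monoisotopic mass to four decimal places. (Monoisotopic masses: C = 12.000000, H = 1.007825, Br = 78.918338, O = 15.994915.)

Atom tally by fragment:
  benzene ring core → C:6 H:6
  (− 2 ring H displaced by substituents)
  + OCH3 → C:1 H:3 O:1
  + Br → Br:1
Element totals:
  C: 7
  H: 7
  Br: 1
  O: 1
Molecular formula: C7H7BrO.
  M = 7(12.0) + 7(1.007825) + 78.918338 + 15.994915
    = 84.000000 + 7.054775 + 78.918338 + 15.994915 = 185.968028

185.9680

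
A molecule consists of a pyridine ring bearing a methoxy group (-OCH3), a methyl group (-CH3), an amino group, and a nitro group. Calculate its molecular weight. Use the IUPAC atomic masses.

Atom tally by fragment:
  pyridine ring core → C:5 H:5 N:1
  (− 4 ring H displaced by substituents)
  + OCH3 → C:1 H:3 O:1
  + CH3 → C:1 H:3
  + NH2 → N:1 H:2
  + NO2 → N:1 O:2
Element totals:
  C: 7
  H: 9
  N: 3
  O: 3
Molecular formula: C7H9N3O3.
  M = 7(12.011) + 9(1.008) + 3(14.007) + 3(15.999)
    = 84.077 + 9.072 + 42.021 + 47.997 = 183.167

183.17 g/mol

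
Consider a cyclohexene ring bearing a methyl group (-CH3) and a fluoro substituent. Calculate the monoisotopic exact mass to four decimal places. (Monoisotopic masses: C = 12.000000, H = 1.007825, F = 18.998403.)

Atom tally by fragment:
  cyclohexene ring core → C:6 H:10
  (− 2 ring H displaced by substituents)
  + CH3 → C:1 H:3
  + F → F:1
Element totals:
  C: 7
  H: 11
  F: 1
Molecular formula: C7H11F.
  M = 7(12.0) + 11(1.007825) + 18.998403
    = 84.000000 + 11.086075 + 18.998403 = 114.084478

114.0845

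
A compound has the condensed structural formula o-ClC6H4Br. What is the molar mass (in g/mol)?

Atom tally by fragment:
  benzene ring core → C:6 H:6
  (− 2 ring H displaced by substituents)
  + Cl → Cl:1
  + Br → Br:1
Element totals:
  C: 6
  H: 4
  Br: 1
  Cl: 1
Molecular formula: C6H4BrCl.
  M = 6(12.011) + 4(1.008) + 79.904 + 35.45
    = 72.066 + 4.032 + 79.904 + 35.450 = 191.452

191.45 g/mol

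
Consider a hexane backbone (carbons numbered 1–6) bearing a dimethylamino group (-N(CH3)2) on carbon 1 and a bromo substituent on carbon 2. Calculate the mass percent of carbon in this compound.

Atom tally by fragment:
  (CH3)2NCH2 → C:3 H:8 N:1
  CH(Br) → C:1 H:1 Br:1
  CH2 → C:1 H:2
  CH2 → C:1 H:2
  CH2 → C:1 H:2
  CH3 → C:1 H:3
Element totals:
  C: 8
  H: 18
  Br: 1
  N: 1
Molecular formula: C8H18BrN.
Molar mass = 208.143 g/mol.
Mass from C: 8 × 12.011 = 96.088 g/mol.
%C = 96.088 / 208.143 × 100 = 46.16%.

46.16%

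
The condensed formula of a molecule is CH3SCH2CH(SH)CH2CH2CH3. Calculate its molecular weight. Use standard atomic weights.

150.30 g/mol

Element totals:
  C: 6
  H: 14
  S: 2
Molecular formula: C6H14S2.
  M = 6(12.011) + 14(1.008) + 2(32.06)
    = 72.066 + 14.112 + 64.120 = 150.298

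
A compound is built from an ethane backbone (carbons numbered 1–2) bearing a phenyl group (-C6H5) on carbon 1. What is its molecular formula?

C8H10

Atom tally by fragment:
  C6H5CH2 → C:7 H:7
  CH3 → C:1 H:3
Element totals:
  C: 8
  H: 10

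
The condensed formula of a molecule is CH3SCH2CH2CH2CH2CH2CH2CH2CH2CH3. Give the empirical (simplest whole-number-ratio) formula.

Atom tally by fragment:
  CH3SCH2 → C:2 H:5 S:1
  CH2 → C:1 H:2
  CH2 → C:1 H:2
  CH2 → C:1 H:2
  CH2 → C:1 H:2
  CH2 → C:1 H:2
  CH2 → C:1 H:2
  CH2 → C:1 H:2
  CH3 → C:1 H:3
Element totals:
  C: 10
  H: 22
  S: 1
Molecular formula: C10H22S.
gcd of subscripts (10, 22, 1) = 1, so the empirical formula equals the molecular formula.

C10H22S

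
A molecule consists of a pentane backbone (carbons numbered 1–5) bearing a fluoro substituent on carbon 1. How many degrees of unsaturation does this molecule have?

Atom tally by fragment:
  FCH2 → C:1 H:2 F:1
  CH2 → C:1 H:2
  CH2 → C:1 H:2
  CH2 → C:1 H:2
  CH3 → C:1 H:3
Element totals:
  C: 5
  H: 11
  F: 1
Molecular formula: C5H11F.
DoU = (2C + 2 + N − H − X) / 2 = (2·5 + 2 + 0 − 11 − 1) / 2 = 0.

0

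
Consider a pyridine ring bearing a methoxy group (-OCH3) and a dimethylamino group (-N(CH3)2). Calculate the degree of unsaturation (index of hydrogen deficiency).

Atom tally by fragment:
  pyridine ring core → C:5 H:5 N:1
  (− 2 ring H displaced by substituents)
  + OCH3 → C:1 H:3 O:1
  + N(CH3)2 → N:1 C:2 H:6
Element totals:
  C: 8
  H: 12
  N: 2
  O: 1
Molecular formula: C8H12N2O.
DoU = (2C + 2 + N − H − X) / 2 = (2·8 + 2 + 2 − 12 − 0) / 2 = 4.

4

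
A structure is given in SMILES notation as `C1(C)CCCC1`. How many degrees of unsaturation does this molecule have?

Atom tally by fragment:
  cyclopentane ring core → C:5 H:10
  (− 1 ring H displaced by substituents)
  + CH3 → C:1 H:3
Element totals:
  C: 6
  H: 12
Molecular formula: C6H12.
DoU = (2C + 2 + N − H − X) / 2 = (2·6 + 2 + 0 − 12 − 0) / 2 = 1.

1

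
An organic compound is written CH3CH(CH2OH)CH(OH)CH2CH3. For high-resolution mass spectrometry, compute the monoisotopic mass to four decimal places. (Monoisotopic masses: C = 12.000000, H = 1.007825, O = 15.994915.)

118.0994

Element totals:
  C: 6
  H: 14
  O: 2
Molecular formula: C6H14O2.
  M = 6(12.0) + 14(1.007825) + 2(15.994915)
    = 72.000000 + 14.109550 + 31.989830 = 118.099380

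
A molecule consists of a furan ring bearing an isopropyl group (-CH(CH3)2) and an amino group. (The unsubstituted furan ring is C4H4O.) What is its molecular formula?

C7H11NO

Atom tally by fragment:
  furan ring core → C:4 H:4 O:1
  (− 2 ring H displaced by substituents)
  + CH(CH3)2 → C:3 H:7
  + NH2 → N:1 H:2
Element totals:
  C: 7
  H: 11
  N: 1
  O: 1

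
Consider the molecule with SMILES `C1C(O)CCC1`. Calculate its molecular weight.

86.13 g/mol

Atom tally by fragment:
  cyclopentane ring core → C:5 H:10
  (− 1 ring H displaced by substituents)
  + OH → O:1 H:1
Element totals:
  C: 5
  H: 10
  O: 1
Molecular formula: C5H10O.
  M = 5(12.011) + 10(1.008) + 15.999
    = 60.055 + 10.080 + 15.999 = 86.134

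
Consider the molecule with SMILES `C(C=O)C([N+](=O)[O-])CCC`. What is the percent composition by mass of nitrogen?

9.65%

Atom tally by fragment:
  OHCCH2 → C:2 H:3 O:1
  CH(NO2) → C:1 H:1 N:1 O:2
  CH2 → C:1 H:2
  CH2 → C:1 H:2
  CH3 → C:1 H:3
Element totals:
  C: 6
  H: 11
  N: 1
  O: 3
Molecular formula: C6H11NO3.
Molar mass = 145.158 g/mol.
Mass from N: 1 × 14.007 = 14.007 g/mol.
%N = 14.007 / 145.158 × 100 = 9.65%.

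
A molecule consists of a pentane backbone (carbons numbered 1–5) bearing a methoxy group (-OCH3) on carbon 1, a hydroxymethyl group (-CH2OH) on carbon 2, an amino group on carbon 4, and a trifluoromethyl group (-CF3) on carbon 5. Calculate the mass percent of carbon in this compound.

44.65%

Atom tally by fragment:
  CH3OCH2 → C:2 H:5 O:1
  CH(CH2OH) → C:2 H:4 O:1
  CH2 → C:1 H:2
  CH(NH2) → C:1 H:3 N:1
  CH2CF3 → C:2 H:2 F:3
Element totals:
  C: 8
  H: 16
  F: 3
  N: 1
  O: 2
Molecular formula: C8H16F3NO2.
Molar mass = 215.215 g/mol.
Mass from C: 8 × 12.011 = 96.088 g/mol.
%C = 96.088 / 215.215 × 100 = 44.65%.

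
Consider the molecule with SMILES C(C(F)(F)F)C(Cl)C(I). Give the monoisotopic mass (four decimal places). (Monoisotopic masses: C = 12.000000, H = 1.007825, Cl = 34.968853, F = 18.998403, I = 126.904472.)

Atom tally by fragment:
  F3CCH2 → C:2 H:2 F:3
  CH(Cl) → C:1 H:1 Cl:1
  CH2I → C:1 H:2 I:1
Element totals:
  C: 4
  H: 5
  Cl: 1
  F: 3
  I: 1
Molecular formula: C4H5ClF3I.
  M = 4(12.0) + 5(1.007825) + 34.968853 + 3(18.998403) + 126.904472
    = 48.000000 + 5.039125 + 34.968853 + 56.995209 + 126.904472 = 271.907659

271.9077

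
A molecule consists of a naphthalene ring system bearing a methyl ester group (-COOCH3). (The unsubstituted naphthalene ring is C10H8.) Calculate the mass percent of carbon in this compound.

Atom tally by fragment:
  naphthalene ring system core → C:10 H:8
  (− 1 ring H displaced by substituents)
  + COOCH3 → C:2 H:3 O:2
Element totals:
  C: 12
  H: 10
  O: 2
Molecular formula: C12H10O2.
Molar mass = 186.210 g/mol.
Mass from C: 12 × 12.011 = 144.132 g/mol.
%C = 144.132 / 186.210 × 100 = 77.40%.

77.40%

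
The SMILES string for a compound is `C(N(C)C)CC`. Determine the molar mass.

87.17 g/mol

Atom tally by fragment:
  (CH3)2NCH2 → C:3 H:8 N:1
  CH2 → C:1 H:2
  CH3 → C:1 H:3
Element totals:
  C: 5
  H: 13
  N: 1
Molecular formula: C5H13N.
  M = 5(12.011) + 13(1.008) + 14.007
    = 60.055 + 13.104 + 14.007 = 87.166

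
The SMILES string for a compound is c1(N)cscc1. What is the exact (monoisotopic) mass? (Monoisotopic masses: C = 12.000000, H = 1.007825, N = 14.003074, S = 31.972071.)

Atom tally by fragment:
  thiophene ring core → C:4 H:4 S:1
  (− 1 ring H displaced by substituents)
  + NH2 → N:1 H:2
Element totals:
  C: 4
  H: 5
  N: 1
  S: 1
Molecular formula: C4H5NS.
  M = 4(12.0) + 5(1.007825) + 14.003074 + 31.972071
    = 48.000000 + 5.039125 + 14.003074 + 31.972071 = 99.014270

99.0143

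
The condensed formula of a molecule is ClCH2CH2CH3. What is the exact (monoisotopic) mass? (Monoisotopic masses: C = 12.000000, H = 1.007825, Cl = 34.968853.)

78.0236

Element totals:
  C: 3
  H: 7
  Cl: 1
Molecular formula: C3H7Cl.
  M = 3(12.0) + 7(1.007825) + 34.968853
    = 36.000000 + 7.054775 + 34.968853 = 78.023628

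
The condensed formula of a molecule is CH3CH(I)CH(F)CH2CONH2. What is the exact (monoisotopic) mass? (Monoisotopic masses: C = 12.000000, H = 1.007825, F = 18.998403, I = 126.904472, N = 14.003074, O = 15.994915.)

Atom tally by fragment:
  CH3 → C:1 H:3
  CH(I) → C:1 H:1 I:1
  CH(F) → C:1 H:1 F:1
  CH2CONH2 → C:2 H:4 O:1 N:1
Element totals:
  C: 5
  H: 9
  F: 1
  I: 1
  N: 1
  O: 1
Molecular formula: C5H9FINO.
  M = 5(12.0) + 9(1.007825) + 18.998403 + 126.904472 + 14.003074 + 15.994915
    = 60.000000 + 9.070425 + 18.998403 + 126.904472 + 14.003074 + 15.994915 = 244.971289

244.9713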